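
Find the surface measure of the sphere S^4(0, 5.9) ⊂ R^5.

S_5(5.9) = 2·π^(5/2)·(5.9)^4 / Γ(5/2) ≈ 31891.6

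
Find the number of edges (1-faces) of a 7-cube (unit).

f_1(7-cube) = (7 choose 1) · 2^6 = 448.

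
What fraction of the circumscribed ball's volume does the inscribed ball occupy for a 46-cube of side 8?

Volume scales as r^n, and r_in/r_out = 1/√46, giving (1/√46)^46 ≈ 5.70913e-39.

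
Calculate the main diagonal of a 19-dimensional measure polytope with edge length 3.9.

Diagonal = √19 · 3.9 ≈ 16.9997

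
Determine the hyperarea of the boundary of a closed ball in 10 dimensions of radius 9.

The surface area of an n-ball is 2π^(n/2) r^(n-1) / Γ(n/2). For n=10, r=9: 129140163·π^5/4 ≈ 9.87986e+09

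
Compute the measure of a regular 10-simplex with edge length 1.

Volume = 1^10 · √(11/2^10) / 10! ≈ 2.85617e-08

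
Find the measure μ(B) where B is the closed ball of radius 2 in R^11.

V = 131072·π^5/10395 ≈ 3858.64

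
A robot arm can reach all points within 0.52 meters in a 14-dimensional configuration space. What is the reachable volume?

The n-ball volume is π^(n/2)·r^n/Γ(n/2+1). With n=14, r=0.52: V ≈ 6.33382e-05.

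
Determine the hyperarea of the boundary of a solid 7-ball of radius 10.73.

The surface area of an n-ball is 2π^(n/2) r^(n-1) / Γ(n/2). For n=7, r=10.73: 5.0475e+07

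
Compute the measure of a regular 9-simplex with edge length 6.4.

V = (6.4^9 / 9!) · √((9+1) / 2^9) ≈ 6.9378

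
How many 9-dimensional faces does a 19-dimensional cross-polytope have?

An n-cross-polytope has 2^(k+1)·C(n,k+1) k-faces. Here 2^10·C(19,10) = 1024·92378 = 94595072.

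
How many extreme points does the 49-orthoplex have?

An n-cross-polytope has 2n vertices; here n = 49, giving 98.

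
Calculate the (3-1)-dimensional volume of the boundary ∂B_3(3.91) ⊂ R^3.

|∂B_3(3.91)| = 4πr² = 4π·(3.91)² ≈ 192.116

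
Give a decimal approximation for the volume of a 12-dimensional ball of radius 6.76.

Volume = π^{12/2}·(6.76)^12/Γ(7) ≈ 1.21598e+10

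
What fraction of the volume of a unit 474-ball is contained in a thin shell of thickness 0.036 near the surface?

V(inner)/V(outer) = ((1-0.036)/1)^474 ≈ 2.835e-08, so the shell fraction is 0.9999999717.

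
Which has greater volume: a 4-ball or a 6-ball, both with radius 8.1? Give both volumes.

V_4(8.1) ≈ 21242.7. V_6(8.1) ≈ 1.45951e+06. The 6-ball is larger.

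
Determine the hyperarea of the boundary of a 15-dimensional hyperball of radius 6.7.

The surface area of an n-ball is 2π^(n/2) r^(n-1) / Γ(n/2). For n=15, r=6.7: 2.10169e+12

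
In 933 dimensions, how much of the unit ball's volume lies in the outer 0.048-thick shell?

Shell fraction = 1 - (1-0.048)^933 ≈ 1 - 1.17e-20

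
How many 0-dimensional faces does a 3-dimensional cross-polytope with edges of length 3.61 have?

An n-cross-polytope has 2^(k+1)·C(n,k+1) k-faces. Here 2^1·C(3,1) = 2·3 = 6.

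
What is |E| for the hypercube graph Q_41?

Number of 1-faces = C(41,1)·2^(41-1) = 41·1099511627776 = 45079976738816.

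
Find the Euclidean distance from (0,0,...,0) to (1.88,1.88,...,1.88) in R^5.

||(1.88,1.88,...,1.88)|| = √(5)·1.88 ≈ 4.20381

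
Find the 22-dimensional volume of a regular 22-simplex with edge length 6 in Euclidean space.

V_22 = √(23) · 6^22 / (22! · 2^(22/2)) ≈ 2.74217e-07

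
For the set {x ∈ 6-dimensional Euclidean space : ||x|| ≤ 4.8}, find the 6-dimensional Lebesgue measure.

Volume = π^{6/2}·(4.8)^6/Γ(4) ≈ 63204.2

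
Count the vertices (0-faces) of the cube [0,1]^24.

Number of vertices = 2^24 = 16777216.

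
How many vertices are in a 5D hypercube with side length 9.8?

Number of 0-faces = C(5,0) · 2^(5-0) = 1 · 32 = 32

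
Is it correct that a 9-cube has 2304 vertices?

False. The 9-cube has 2^9 = 512 vertices.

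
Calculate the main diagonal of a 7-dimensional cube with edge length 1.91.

Diagonal = √7 · 1.91 ≈ 5.05339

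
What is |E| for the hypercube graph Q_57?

The 57-cube has n·2^(n-1) = 57·2^56 = 57·72057594037927936 = 4107282860161892352 edges.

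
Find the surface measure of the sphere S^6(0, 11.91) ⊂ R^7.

S_7(11.91) = 2·π^(7/2)·(11.91)^6 / Γ(7/2) ≈ 9.4395e+07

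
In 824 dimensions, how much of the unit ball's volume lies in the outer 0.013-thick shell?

1 - (1-0.013)^824 ≈ 0.999979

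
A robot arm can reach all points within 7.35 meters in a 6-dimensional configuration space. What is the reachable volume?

Volume = π^{6/2}·(7.35)^6/Γ(4) ≈ 814746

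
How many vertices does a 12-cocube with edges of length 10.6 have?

f_0(12-orthoplex) = 2^1 · (12 choose 1) = 24.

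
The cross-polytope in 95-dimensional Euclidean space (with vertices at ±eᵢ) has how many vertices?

Number of vertices = 2n = 190.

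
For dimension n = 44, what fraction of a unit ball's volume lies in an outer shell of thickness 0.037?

1 - (1-0.037)^44 ≈ 0.809648 ≈ 80.96%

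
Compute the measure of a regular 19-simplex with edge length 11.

V = (11^19 / 19!) · √((19+1) / 2^19) ≈ 3.10525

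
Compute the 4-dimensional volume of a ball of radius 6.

Volume = π^{4/2}·(6)^4/Γ(3) = 648·π^2 ≈ 6395.5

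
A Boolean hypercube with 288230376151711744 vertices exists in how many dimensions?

Since 2^n = 288230376151711744, we have n = 58.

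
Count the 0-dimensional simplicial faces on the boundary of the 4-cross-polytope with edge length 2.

Number of 0-faces = 2^(0+1) · C(4,0+1) = 2 · 4 = 8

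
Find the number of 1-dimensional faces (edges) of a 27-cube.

An n-cube has n·2^(n-1) edges. With n = 27: 27·67108864 = 1811939328.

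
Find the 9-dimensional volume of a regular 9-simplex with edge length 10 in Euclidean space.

V = (10^9 / 9!) · √((9+1) / 2^9) ≈ 385.125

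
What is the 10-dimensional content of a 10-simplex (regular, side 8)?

For a regular n-simplex with edge a, V = (a^n / n!)·√((n+1)/2^n). With a=8, n=10: V ≈ 30.6678.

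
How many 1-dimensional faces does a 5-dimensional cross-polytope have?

Number of 1-faces = 2^(1+1) · C(5,1+1) = 4 · 10 = 40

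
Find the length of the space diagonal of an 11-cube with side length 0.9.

||(0.9,0.9,...,0.9)|| = √(11)·0.9 ≈ 2.98496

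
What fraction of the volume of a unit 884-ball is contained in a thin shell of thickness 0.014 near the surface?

V(inner)/V(outer) = ((1-0.014)/1)^884 ≈ 3.865e-06, so the shell fraction is 0.9999961346.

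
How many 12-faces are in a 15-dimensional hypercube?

Number of 12-faces = C(15,12) · 2^(15-12) = 455 · 8 = 3640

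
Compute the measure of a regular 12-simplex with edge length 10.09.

For a regular n-simplex with edge a, V = (a^n / n!)·√((n+1)/2^n). With a=10.09, n=12: V ≈ 130.963.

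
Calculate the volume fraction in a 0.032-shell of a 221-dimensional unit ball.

V(inner)/V(outer) = ((1-0.032)/1)^221 ≈ 0.0007559, so the shell fraction is 0.999244.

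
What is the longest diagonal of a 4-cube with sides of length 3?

The space diagonal of an n-cube of side s is s√n. Here 3·√4 = 6.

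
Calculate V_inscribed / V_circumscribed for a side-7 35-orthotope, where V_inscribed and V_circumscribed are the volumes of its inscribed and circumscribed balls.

V_in/V_out = n^(-n/2) = 35^(-35/2) ≈ 9.52378e-28.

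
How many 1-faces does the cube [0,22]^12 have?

Each of the 2^12 = 4096 vertices has degree 12; total edges = 12·2^12/2 = 24576.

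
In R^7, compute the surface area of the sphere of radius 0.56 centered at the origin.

The surface area of an n-ball is 2π^(n/2) r^(n-1) / Γ(n/2). For n=7, r=0.56: 1.02001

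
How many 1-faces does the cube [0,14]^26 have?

An n-cube has n·2^(n-1) edges. With n = 26: 26·33554432 = 872415232.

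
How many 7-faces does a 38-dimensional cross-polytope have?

Each 7-face is the convex hull of 8 vertices, one chosen as ±e_i from each of 8 distinct axes: 2^8·C(38,8) = 12519293952.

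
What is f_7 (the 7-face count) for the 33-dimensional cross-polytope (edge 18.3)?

An n-cross-polytope has 2^(k+1)·C(n,k+1) k-faces. Here 2^8·C(33,8) = 256·13884156 = 3554343936.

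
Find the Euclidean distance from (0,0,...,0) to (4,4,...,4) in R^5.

Diagonal = √5 · 4 ≈ 8.94427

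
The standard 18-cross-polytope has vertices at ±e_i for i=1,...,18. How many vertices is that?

The vertices are ±e_1, ..., ±e_18, so there are 2·18 = 36.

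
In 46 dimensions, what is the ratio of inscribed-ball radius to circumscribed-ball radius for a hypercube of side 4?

Ratio = (s/2)/(s√46/2) = 46^(-1/2) ≈ 0.147442.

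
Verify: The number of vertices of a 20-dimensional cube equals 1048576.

True. The 20-cube has 2^20 = 1048576 vertices.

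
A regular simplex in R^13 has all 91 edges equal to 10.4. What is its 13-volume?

For a regular n-simplex with edge a, V = (a^n / n!)·√((n+1)/2^n). With a=10.4, n=13: V ≈ 110.541.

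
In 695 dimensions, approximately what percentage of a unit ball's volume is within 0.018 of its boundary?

1 - (1-0.018)^695 ≈ 0.9999967078 ≈ 99.999671%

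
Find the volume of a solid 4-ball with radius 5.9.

Volume = π^{4/2}·(5.9)^4/Γ(3) ≈ 5979.68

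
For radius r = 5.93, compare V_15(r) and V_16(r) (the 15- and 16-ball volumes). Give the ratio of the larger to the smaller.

V_15(5.93) ≈ 1.50401e+11, V_16(5.93) ≈ 5.50242e+11. The 16-ball is larger by a factor of 3.659.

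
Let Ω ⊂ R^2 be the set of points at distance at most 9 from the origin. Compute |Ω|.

The n-ball volume is π^(n/2)·r^n/Γ(n/2+1). With n=2, r=9: V = 81·π ≈ 254.469.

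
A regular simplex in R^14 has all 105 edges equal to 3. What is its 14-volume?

Volume = 3^14 · √(15/2^14) / 14! ≈ 1.66006e-06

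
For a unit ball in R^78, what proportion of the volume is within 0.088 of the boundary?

1 - (1-0.088)^78 ≈ 0.999242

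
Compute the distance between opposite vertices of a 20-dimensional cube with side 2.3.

Diagonal = √20 · 2.3 ≈ 10.2859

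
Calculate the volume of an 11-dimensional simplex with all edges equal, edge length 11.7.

V_11 = √(12) · 11.7^11 / (11! · 2^(11/2)) ≈ 1078.49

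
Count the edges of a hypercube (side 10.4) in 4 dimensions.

Number of 1-faces = C(4,1)·2^(4-1) = 4·8 = 32.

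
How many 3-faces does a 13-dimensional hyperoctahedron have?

Each 3-face is the convex hull of 4 vertices, one chosen as ±e_i from each of 4 distinct axes: 2^4·C(13,4) = 11440.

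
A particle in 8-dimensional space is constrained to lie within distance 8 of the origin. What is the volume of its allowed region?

V_8(8) = π^(8/2) · (8)^8 / Γ(8/2 + 1) = 2097152·π^4/3 ≈ 6.80939e+07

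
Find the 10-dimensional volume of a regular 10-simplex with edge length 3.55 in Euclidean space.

V = (3.55^10 / 10!) · √((10+1) / 2^10) ≈ 0.0090796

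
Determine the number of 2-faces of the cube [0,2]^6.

Number of 2-faces = C(6,2) · 2^(6-2) = 15 · 16 = 240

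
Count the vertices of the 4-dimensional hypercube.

The 4-cube has 2^4 = 16 vertices.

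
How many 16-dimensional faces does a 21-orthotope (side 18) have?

Number of 16-faces = C(21,16) · 2^(21-16) = 20349 · 32 = 651168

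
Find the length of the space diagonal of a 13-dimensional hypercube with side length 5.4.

The space diagonal of an n-cube of side s is s√n. Here 5.4·√13 ≈ 19.47.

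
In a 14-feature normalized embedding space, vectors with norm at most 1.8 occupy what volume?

The n-ball volume is π^(n/2)·r^n/Γ(n/2+1). With n=14, r=1.8: V ≈ 2246.12.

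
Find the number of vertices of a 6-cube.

Each vertex is a binary string of length 6, so there are 2^6 = 64.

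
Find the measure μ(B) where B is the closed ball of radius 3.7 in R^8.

The n-ball volume is π^(n/2)·r^n/Γ(n/2+1). With n=8, r=3.7: V ≈ 142561.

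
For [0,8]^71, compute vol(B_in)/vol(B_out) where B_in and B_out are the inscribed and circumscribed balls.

V_in / V_out = (r_in/r_out)^71 = (1/√71)^71 = 71^(-71/2) ≈ 1.9069e-66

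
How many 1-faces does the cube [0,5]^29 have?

The 29-cube has n·2^(n-1) = 29·2^28 = 29·268435456 = 7784628224 edges.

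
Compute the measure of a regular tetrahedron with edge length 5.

Volume = (√2/12) · 5³ = 14.7314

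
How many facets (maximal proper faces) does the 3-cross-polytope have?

f_2(3-orthoplex) = 2^3 · (3 choose 3) = 8.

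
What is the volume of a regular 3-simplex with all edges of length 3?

Volume = (√2/12) · 3³ = 3.18198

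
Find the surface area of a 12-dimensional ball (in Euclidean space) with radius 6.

The surface area of an n-ball is 2π^(n/2) r^(n-1) / Γ(n/2). For n=12, r=6: 30233088·π^6/5 ≈ 5.81315e+09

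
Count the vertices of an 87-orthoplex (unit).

The vertices are ±e_1, ..., ±e_87, so there are 2·87 = 174.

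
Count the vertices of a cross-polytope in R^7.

The 7-dimensional cross-polytope has 2n = 2·7 = 14 vertices.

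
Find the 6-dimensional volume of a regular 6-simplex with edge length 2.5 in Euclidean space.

V = (2.5^6 / 6!) · √((6+1) / 2^6) ≈ 0.112142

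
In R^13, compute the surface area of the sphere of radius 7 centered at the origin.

S_13(7) = 2·π^(13/2)·(7)^12 / Γ(13/2) = 253097823104·π^6/1485 ≈ 1.63856e+11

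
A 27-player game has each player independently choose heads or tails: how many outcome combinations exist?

Number of vertices = 2^27 = 134217728.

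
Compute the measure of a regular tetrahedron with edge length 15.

Volume = (√2/12) · 15³ = 397.748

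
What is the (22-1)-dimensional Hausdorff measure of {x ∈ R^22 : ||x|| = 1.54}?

The surface area of an n-ball is 2π^(n/2) r^(n-1) / Γ(n/2). For n=22, r=1.54: 1405.56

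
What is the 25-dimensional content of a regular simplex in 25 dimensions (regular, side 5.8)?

V = (5.8^25 / 25!) · √((25+1) / 2^25) ≈ 6.91299e-10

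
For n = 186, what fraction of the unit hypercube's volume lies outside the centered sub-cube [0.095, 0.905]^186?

Shell fraction = 1 - (1-0.19)^186 ≈ 1 - 9.511e-18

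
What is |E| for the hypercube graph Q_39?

Number of 1-faces = C(39,1)·2^(39-1) = 39·274877906944 = 10720238370816.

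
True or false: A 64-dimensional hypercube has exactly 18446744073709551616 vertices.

True. The 64-cube has 2^64 = 18446744073709551616 vertices.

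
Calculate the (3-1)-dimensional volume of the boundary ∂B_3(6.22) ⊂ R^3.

The surface area of an n-ball is 2π^(n/2) r^(n-1) / Γ(n/2). For n=3, r=6.22: 4πr² = 4π·(6.22)² ≈ 486.173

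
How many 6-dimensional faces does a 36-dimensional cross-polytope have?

Number of 6-faces = 2^(6+1) · C(36,6+1) = 128 · 8347680 = 1068503040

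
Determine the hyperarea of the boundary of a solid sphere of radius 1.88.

|∂B_3(1.88)| = 4πr² = 4π·(1.88)² ≈ 44.4146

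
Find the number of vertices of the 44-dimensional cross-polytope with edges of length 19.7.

The vertices are ±e_1, ..., ±e_44, so there are 2·44 = 88.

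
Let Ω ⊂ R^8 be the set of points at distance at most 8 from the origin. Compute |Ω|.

Volume = π^{8/2}·(8)^8/Γ(5) = 2097152·π^4/3 ≈ 6.80939e+07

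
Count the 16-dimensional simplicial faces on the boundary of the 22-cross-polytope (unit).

f_16(22-orthoplex) = 2^17 · (22 choose 17) = 3451650048.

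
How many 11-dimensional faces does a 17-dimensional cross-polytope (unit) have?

f_11(17-orthoplex) = 2^12 · (17 choose 12) = 25346048.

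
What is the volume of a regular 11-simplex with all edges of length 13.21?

Volume = 13.21^11 · √(12/2^11) / 11! ≈ 4099.22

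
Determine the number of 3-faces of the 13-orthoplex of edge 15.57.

f_3(13-orthoplex) = 2^4 · (13 choose 4) = 11440.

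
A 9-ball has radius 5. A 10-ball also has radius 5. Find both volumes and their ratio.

V_9(5) ≈ 6.4424e+06. V_10(5) ≈ 2.49039e+07. Ratio V_9/V_10 ≈ 0.2587.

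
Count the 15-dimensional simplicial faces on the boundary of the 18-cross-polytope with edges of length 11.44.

An n-cross-polytope has 2^(k+1)·C(n,k+1) k-faces. Here 2^16·C(18,16) = 65536·153 = 10027008.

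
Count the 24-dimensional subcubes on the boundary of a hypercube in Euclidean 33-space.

An n-cube has C(n,k)·2^(n-k) k-faces. Here C(33,24)·2^9 = 38567100·512 = 19746355200.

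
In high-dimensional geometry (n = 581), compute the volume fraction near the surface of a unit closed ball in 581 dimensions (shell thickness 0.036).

1 - (1-0.036)^581 ≈ 0.9999999994 ≈ (100 - 5.61e-08)%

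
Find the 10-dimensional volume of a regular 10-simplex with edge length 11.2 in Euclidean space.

V_10 = √(11) · 11.2^10 / (10! · 2^(10/2)) ≈ 887.082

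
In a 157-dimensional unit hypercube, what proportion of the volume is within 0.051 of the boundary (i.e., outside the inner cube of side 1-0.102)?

The inner cube has side 1-2·0.051 = 0.898 and volume (0.898)^157 ≈ 4.617e-08, so the shell holds 0.9999999538 of the volume.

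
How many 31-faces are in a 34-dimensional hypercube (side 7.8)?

f_31(34-cube) = (34 choose 31) · 2^3 = 47872.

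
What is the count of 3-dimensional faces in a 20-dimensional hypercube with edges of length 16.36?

An n-cube has C(n,k)·2^(n-k) k-faces. Here C(20,3)·2^17 = 1140·131072 = 149422080.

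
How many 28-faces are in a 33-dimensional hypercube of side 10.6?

An n-cube has C(n,k)·2^(n-k) k-faces. Here C(33,28)·2^5 = 237336·32 = 7594752.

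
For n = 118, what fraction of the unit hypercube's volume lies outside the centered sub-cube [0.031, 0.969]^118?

Shell fraction = 1 - (1-0.062)^118 ≈ 0.999475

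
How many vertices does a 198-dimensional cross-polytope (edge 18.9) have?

The 198-dimensional cross-polytope has 2n = 2·198 = 396 vertices.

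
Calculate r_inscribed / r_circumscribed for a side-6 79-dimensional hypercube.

r_in = 6/2 (half the side); r_out = 6√79/2 (half the diagonal). Ratio = 1/√79 ≈ 0.112509.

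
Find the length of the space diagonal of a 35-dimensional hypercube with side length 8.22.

||(8.22,8.22,...,8.22)|| = √(35)·8.22 ≈ 48.6302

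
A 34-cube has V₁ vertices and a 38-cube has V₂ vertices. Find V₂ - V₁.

V₁ = 2^34 = 17179869184. V₂ = 2^38 = 274877906944. V₂ - V₁ = 257698037760.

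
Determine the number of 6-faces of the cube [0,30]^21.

Choose 6 of 21 axes to span the face (C(21,6) = 54264 ways), then fix each of the remaining 15 coordinates at one of its two extreme values (2^15 = 32768 ways): 54264·32768 = 1778122752.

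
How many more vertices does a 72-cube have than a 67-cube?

The 72-cube has 2^72 = 4722366482869645213696 vertices. The 67-cube has 2^67 = 147573952589676412928 vertices. Difference: 4722366482869645213696 - 147573952589676412928 = 4574792530279968800768.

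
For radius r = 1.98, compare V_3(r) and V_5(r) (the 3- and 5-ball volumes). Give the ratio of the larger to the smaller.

V_3(1.98) ≈ 32.515, V_5(1.98) ≈ 160.186. The 5-ball is larger by a factor of 4.927.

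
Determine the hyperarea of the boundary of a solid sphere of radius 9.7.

S_3(9.7) = 2·π^(3/2)·(9.7)^2 / Γ(3/2) = 4πr² = 4π·(9.7)² ≈ 1182.37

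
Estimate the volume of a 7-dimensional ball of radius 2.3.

The n-ball volume is π^(n/2)·r^n/Γ(n/2+1). With n=7, r=2.3: V ≈ 1608.7.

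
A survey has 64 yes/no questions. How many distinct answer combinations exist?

An n-cube has 2^n vertices; for n = 64 that is 2^64 = 18446744073709551616.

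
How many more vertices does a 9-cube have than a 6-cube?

The 9-cube has 2^9 = 512 vertices. The 6-cube has 2^6 = 64 vertices. Difference: 512 - 64 = 448.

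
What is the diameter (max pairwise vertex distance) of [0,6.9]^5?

Diagonal = √5 · 6.9 ≈ 15.4289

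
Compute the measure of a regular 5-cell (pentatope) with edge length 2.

For a regular n-simplex with edge a, V = (a^n / n!)·√((n+1)/2^n). With a=2, n=4: V ≈ 0.372678.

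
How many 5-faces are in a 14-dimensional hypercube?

Choose 5 of 14 axes to span the face (C(14,5) = 2002 ways), then fix each of the remaining 9 coordinates at one of its two extreme values (2^9 = 512 ways): 2002·512 = 1025024.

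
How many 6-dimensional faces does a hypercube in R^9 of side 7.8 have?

An n-cube has C(n,k)·2^(n-k) k-faces. Here C(9,6)·2^3 = 84·8 = 672.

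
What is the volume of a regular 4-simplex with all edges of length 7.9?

V = (7.9^4 / 4!) · √((4+1) / 2^4) ≈ 90.724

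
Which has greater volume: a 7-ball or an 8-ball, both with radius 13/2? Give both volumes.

V_7(6.5) ≈ 2.31619e+06. V_8(6.5) ≈ 1.29329e+07. The 8-ball is larger.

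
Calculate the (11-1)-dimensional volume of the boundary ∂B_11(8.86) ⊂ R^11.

The surface area of an n-ball is 2π^(n/2) r^(n-1) / Γ(n/2). For n=11, r=8.86: 6.17781e+10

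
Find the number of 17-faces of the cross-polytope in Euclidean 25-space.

Number of 17-faces = 2^(17+1) · C(25,17+1) = 262144 · 480700 = 126012620800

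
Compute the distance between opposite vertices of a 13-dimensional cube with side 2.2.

||(2.2,2.2,...,2.2)|| = √(13)·2.2 ≈ 7.93221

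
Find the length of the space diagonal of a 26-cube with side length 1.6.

d = √(1.6² + 1.6² + ... + 1.6²) [26 terms] = √(26·1.6²) = 1.6√26 ≈ 8.15843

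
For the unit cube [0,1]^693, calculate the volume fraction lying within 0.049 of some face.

Shell fraction = 1 - (1-0.098)^693 ≈ 1 - 9.081e-32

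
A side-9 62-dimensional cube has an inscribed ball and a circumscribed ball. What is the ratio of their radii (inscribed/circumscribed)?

Ratio = (s/2)/(s√62/2) = 62^(-1/2) ≈ 0.127.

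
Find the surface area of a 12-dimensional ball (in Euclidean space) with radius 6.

S = n·V_n(r)/r = 12·V_12(6)/6 (volume-to-surface relation), giving 30233088·π^6/5 ≈ 5.81315e+09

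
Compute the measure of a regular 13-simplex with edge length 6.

Volume = 6^13 · √(14/2^13) / 13! ≈ 0.0867072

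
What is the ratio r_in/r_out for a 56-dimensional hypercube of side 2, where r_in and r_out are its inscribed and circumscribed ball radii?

Ratio = (s/2)/(s√56/2) = 56^(-1/2) ≈ 0.133631.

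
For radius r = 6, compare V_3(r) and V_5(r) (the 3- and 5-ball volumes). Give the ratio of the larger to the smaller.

V_3(6) ≈ 904.779, V_5(6) ≈ 40931.2. The 5-ball is larger by a factor of 45.24.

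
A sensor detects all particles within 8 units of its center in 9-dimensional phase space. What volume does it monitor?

V_9(8) = π^(9/2) · (8)^9 / Γ(9/2 + 1) = 4294967296·π^4/945 ≈ 4.42718e+08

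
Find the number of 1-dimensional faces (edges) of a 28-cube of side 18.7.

Each of the 2^28 = 268435456 vertices has degree 28; total edges = 28·2^28/2 = 3758096384.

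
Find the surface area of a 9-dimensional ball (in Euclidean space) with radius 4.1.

S = n·V_n(r)/r = 9·V_9(4.1)/4.1 (volume-to-surface relation), giving 2.37045e+06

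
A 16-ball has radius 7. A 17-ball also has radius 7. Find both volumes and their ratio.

V_16(7) ≈ 7.82073e+12. V_17(7) ≈ 3.27965e+13. Ratio V_16/V_17 ≈ 0.2385.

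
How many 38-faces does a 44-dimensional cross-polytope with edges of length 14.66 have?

An n-cross-polytope has 2^(k+1)·C(n,k+1) k-faces. Here 2^39·C(44,39) = 549755813888·1086008 = 597039211928879104.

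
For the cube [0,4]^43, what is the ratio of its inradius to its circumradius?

r_in / r_out = (4/2) / (4√43/2) = 1/√43 ≈ 0.152499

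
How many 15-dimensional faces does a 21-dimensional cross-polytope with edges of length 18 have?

Number of 15-faces = 2^(15+1) · C(21,15+1) = 65536 · 20349 = 1333592064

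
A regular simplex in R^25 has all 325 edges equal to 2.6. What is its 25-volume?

V = (2.6^25 / 25!) · √((25+1) / 2^25) ≈ 1.34369e-18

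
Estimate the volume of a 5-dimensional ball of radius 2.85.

V_5(2.85) = π^(5/2) · (2.85)^5 / Γ(5/2 + 1) ≈ 989.744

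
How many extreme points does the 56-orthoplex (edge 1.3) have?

The 56-dimensional cross-polytope has 2n = 2·56 = 112 vertices.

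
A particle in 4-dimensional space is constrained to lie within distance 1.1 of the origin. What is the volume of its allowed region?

V_4(1.1) = π^(4/2) · (1.1)^4 / Γ(4/2 + 1) ≈ 7.22504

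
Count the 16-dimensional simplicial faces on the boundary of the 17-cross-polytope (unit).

f_16(17-orthoplex) = 2^17 · (17 choose 17) = 131072.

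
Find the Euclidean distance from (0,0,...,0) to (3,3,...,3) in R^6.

Diagonal = √6 · 3 ≈ 7.34847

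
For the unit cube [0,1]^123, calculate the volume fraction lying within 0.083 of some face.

The inner cube has side 1-2·0.083 = 0.834 and volume (0.834)^123 ≈ 2.011e-10, so the shell holds 1 - 2.011e-10 of the volume.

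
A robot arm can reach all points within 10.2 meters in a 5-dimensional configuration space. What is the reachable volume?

The n-ball volume is π^(n/2)·r^n/Γ(n/2+1). With n=5, r=10.2: V ≈ 581165.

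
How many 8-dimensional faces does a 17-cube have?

An n-cube has C(n,k)·2^(n-k) k-faces. Here C(17,8)·2^9 = 24310·512 = 12446720.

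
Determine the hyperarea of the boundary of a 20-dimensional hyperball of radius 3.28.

S_20(3.28) = 2·π^(20/2)·(3.28)^19 / Γ(20/2) ≈ 3.26865e+09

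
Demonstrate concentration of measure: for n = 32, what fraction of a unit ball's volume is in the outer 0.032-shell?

1 - (1-0.032)^32 ≈ 0.646808 ≈ 64.68%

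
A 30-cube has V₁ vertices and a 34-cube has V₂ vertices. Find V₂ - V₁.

V₁ = 2^30 = 1073741824. V₂ = 2^34 = 17179869184. V₂ - V₁ = 16106127360.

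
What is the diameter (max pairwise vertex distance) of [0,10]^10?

d = √(10² + 10² + ... + 10²) [10 terms] = √(10·10²) = 10√10 ≈ 31.6228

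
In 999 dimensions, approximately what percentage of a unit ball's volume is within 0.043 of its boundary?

1 - (1-0.043)^999 ≈ 1 - 8.532e-20 ≈ 100.000000%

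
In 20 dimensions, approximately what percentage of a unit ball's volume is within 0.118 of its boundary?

1 - (1-0.118)^20 ≈ 0.918834 ≈ 91.88%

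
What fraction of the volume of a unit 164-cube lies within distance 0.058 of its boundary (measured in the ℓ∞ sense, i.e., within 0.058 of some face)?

Shell fraction = 1 - (1-0.116)^164 ≈ 0.9999999983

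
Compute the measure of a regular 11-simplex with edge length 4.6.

V = (4.6^11 / 11!) · √((11+1) / 2^11) ≈ 0.0374202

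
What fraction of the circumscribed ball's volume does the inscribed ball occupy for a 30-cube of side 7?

V_in/V_out = n^(-n/2) = 30^(-30/2) ≈ 6.96917e-23.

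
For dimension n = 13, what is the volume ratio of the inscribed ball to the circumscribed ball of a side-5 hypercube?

V_in/V_out = n^(-n/2) = 13^(-13/2) ≈ 5.74603e-08.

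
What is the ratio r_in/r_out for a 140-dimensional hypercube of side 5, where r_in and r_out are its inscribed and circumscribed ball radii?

r_in / r_out = (5/2) / (5√140/2) = 1/√140 ≈ 0.0845154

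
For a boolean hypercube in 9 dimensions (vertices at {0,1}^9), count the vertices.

Each vertex is a binary string of length 9, so there are 2^9 = 512.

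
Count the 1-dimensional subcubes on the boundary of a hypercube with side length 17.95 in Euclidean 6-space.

Number of 1-faces = C(6,1) · 2^(6-1) = 6 · 32 = 192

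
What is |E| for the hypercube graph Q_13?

The 13-cube has n·2^(n-1) = 13·2^12 = 13·4096 = 53248 edges.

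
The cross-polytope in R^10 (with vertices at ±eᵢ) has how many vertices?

The vertices are ±e_1, ..., ±e_10, so there are 2·10 = 20.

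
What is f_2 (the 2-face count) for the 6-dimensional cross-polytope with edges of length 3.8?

f_2(6-orthoplex) = 2^3 · (6 choose 3) = 160.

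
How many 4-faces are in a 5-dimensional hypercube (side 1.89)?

Number of 4-faces = C(5,4) · 2^(5-4) = 5 · 2 = 10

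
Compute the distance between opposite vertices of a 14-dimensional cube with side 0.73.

Diagonal = √14 · 0.73 ≈ 2.73141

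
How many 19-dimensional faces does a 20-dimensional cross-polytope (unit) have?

Each 19-face is the convex hull of 20 vertices, one chosen as ±e_i from each of 20 distinct axes: 2^20·C(20,20) = 1048576.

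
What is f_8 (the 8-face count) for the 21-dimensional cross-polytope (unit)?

Number of 8-faces = 2^(8+1) · C(21,8+1) = 512 · 293930 = 150492160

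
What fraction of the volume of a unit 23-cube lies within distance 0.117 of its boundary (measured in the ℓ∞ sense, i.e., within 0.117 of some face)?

The inner cube has side 1-2·0.117 = 0.766 and volume (0.766)^23 ≈ 0.002174, so the shell holds 0.997826 of the volume.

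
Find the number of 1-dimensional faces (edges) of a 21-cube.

An n-cube has n·2^(n-1) edges. With n = 21: 21·1048576 = 22020096.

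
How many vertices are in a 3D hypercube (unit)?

Choose 0 of 3 axes to span the face (C(3,0) = 1 way), then fix each of the remaining 3 coordinates at one of its two extreme values (2^3 = 8 ways): 1·8 = 8.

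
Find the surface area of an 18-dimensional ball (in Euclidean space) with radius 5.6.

S_18(5.6) = 2·π^(18/2)·(5.6)^17 / Γ(18/2) ≈ 7.7456e+12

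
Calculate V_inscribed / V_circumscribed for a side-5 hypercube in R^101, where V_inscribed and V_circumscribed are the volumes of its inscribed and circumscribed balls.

Volume scales as r^n, and r_in/r_out = 1/√101, giving (1/√101)^101 ≈ 6.05021e-102.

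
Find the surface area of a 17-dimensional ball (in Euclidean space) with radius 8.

The surface area of an n-ball is 2π^(n/2) r^(n-1) / Γ(n/2). For n=17, r=8: 144115188075855872·π^8/2027025 ≈ 6.74605e+14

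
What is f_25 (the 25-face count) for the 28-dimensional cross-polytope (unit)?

An n-cross-polytope has 2^(k+1)·C(n,k+1) k-faces. Here 2^26·C(28,26) = 67108864·378 = 25367150592.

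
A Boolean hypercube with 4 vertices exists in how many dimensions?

2^n = 4 ⇒ n = log_2(4) = 2.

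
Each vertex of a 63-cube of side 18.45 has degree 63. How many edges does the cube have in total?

Each of the 2^63 = 9223372036854775808 vertices has degree 63; total edges = 63·2^63/2 = 290536219160925437952.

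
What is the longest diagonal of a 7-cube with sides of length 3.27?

||(3.27,3.27,...,3.27)|| = √(7)·3.27 ≈ 8.65161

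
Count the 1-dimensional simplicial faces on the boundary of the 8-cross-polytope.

Number of 1-faces = 2^(1+1) · C(8,1+1) = 4 · 28 = 112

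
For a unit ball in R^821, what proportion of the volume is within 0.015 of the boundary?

V(inner)/V(outer) = ((1-0.015)/1)^821 ≈ 4.085e-06, so the shell fraction is 0.9999959154.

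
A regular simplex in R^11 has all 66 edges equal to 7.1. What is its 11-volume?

For a regular n-simplex with edge a, V = (a^n / n!)·√((n+1)/2^n). With a=7.1, n=11: V ≈ 4.43212.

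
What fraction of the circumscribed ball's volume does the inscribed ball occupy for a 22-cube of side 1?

The radii are 1/2 and 1√22/2, so the volume ratio is (1/√22)^22 = 22^{-22/2} ≈ 1.7114e-15.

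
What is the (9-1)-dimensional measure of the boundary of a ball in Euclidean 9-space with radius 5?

S = n·V_n(r)/r = 9·V_9(5)/5 (volume-to-surface relation), giving 2500000·π^4/21 ≈ 1.15963e+07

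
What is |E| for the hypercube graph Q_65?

The 65-cube has n·2^(n-1) = 65·2^64 = 65·18446744073709551616 = 1199038364791120855040 edges.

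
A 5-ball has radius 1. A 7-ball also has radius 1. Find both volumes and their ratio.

V_5(1) ≈ 5.26379. V_7(1) ≈ 4.72477. Ratio V_5/V_7 ≈ 1.114.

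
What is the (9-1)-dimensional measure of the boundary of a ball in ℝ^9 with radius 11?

The surface area of an n-ball is 2π^(n/2) r^(n-1) / Γ(n/2). For n=9, r=11: 6859484192·π^4/105 ≈ 6.36358e+09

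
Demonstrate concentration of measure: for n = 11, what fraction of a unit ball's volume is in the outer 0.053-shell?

1 - (1-0.053)^11 ≈ 0.450649 ≈ 45.06%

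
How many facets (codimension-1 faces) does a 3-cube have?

f_2(3-cube) = (3 choose 2) · 2^1 = 6.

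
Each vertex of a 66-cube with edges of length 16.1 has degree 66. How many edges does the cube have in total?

Number of 1-faces = C(66,1)·2^(66-1) = 66·36893488147419103232 = 2434970217729660813312.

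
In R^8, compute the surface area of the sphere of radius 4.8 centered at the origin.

S_8(4.8) = 2·π^(8/2)·(4.8)^7 / Γ(8/2) ≈ 1.90619e+06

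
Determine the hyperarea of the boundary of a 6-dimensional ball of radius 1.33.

S_6(1.33) = 2·π^(6/2)·(1.33)^5 / Γ(6/2) ≈ 129.035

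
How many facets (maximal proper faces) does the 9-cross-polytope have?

Each 8-face is the convex hull of 9 vertices, one chosen as ±e_i from each of 9 distinct axes: 2^9·C(9,9) = 512.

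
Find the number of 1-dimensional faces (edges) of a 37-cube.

Number of 1-faces = C(37,1)·2^(37-1) = 37·68719476736 = 2542620639232.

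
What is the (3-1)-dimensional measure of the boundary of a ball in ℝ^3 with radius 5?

|∂B_3(5)| = 4πr² = 4π·(5)² ≈ 314.159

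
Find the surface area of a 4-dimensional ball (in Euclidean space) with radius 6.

S_4(6) = 2·π^(4/2)·(6)^3 / Γ(4/2) = 432·π^2 ≈ 4263.67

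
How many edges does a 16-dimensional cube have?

Each of the 2^16 = 65536 vertices has degree 16; total edges = 16·2^16/2 = 524288.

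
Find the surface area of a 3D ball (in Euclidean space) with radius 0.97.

S = n·V_n(r)/r = 3·V_3(0.97)/0.97 (volume-to-surface relation), giving 4πr² = 4π·(0.97)² ≈ 11.8237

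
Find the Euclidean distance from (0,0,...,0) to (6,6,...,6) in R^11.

d = √(6² + 6² + ... + 6²) [11 terms] = √(11·6²) = 6√11 ≈ 19.8997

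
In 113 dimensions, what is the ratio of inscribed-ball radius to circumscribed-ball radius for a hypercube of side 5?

r_in = 5/2 (half the side); r_out = 5√113/2 (half the diagonal). Ratio = 1/√113 ≈ 0.0940721.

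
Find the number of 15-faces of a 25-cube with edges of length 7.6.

Choose 15 of 25 axes to span the face (C(25,15) = 3268760 ways), then fix each of the remaining 10 coordinates at one of its two extreme values (2^10 = 1024 ways): 3268760·1024 = 3347210240.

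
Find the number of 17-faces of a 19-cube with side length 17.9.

An n-cube has C(n,k)·2^(n-k) k-faces. Here C(19,17)·2^2 = 171·4 = 684.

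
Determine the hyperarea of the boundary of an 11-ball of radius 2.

S = n·V_n(r)/r = 11·V_11(2)/2 (volume-to-surface relation), giving 65536·π^5/945 ≈ 21222.5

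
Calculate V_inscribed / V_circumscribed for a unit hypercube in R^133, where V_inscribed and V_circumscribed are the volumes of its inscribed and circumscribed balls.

Volume scales as r^n, and r_in/r_out = 1/√133, giving (1/√133)^133 ≈ 5.80585e-142.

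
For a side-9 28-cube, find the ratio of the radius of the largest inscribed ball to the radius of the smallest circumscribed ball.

r_in = 9/2 (half the side); r_out = 9√28/2 (half the diagonal). Ratio = 1/√28 ≈ 0.188982.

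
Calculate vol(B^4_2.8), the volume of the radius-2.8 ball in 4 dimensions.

V_4(2.8) = π^(4/2) · (2.8)^4 / Γ(4/2 + 1) ≈ 303.321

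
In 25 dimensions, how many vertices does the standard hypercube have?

Number of vertices = 2^25 = 33554432.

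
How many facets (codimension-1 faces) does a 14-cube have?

An n-cube has C(n,k)·2^(n-k) k-faces. Here C(14,13)·2^1 = 14·2 = 28.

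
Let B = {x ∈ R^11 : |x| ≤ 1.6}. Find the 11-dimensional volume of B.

V_11(1.6) = π^(11/2) · (1.6)^11 / Γ(11/2 + 1) ≈ 331.455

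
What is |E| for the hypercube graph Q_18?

The 18-cube has n·2^(n-1) = 18·2^17 = 18·131072 = 2359296 edges.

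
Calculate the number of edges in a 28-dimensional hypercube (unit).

An n-cube has n·2^(n-1) edges. With n = 28: 28·134217728 = 3758096384.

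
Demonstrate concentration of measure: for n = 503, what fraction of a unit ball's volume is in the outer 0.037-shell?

1 - (1-0.037)^503 ≈ 0.9999999942 ≈ 99.999999%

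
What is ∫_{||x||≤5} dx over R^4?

V = 625·π^2/2 ≈ 3084.25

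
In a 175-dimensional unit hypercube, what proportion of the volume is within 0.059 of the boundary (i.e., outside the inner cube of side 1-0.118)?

1 - (1 - 2·0.059)^175 = 1 - 0.882^175 ≈ 1 - 2.864e-10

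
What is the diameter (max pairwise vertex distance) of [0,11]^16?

d = √(11² + 11² + ... + 11²) [16 terms] = √(16·11²) = 11√16 = 44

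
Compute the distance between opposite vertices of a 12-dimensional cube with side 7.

d = √(7² + 7² + ... + 7²) [12 terms] = √(12·7²) = 7√12 ≈ 24.2487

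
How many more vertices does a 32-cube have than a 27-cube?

The 32-cube has 2^32 = 4294967296 vertices. The 27-cube has 2^27 = 134217728 vertices. Difference: 4294967296 - 134217728 = 4160749568.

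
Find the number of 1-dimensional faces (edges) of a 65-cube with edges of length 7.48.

An n-cube has n·2^(n-1) edges. With n = 65: 65·18446744073709551616 = 1199038364791120855040.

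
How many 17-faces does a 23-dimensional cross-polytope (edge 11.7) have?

Number of 17-faces = 2^(17+1) · C(23,17+1) = 262144 · 33649 = 8820883456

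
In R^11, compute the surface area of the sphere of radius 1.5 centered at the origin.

|∂B_11(1.5)| = 2187·π^5/560 ≈ 1195.12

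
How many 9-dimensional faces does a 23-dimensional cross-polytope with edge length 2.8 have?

An n-cross-polytope has 2^(k+1)·C(n,k+1) k-faces. Here 2^10·C(23,10) = 1024·1144066 = 1171523584.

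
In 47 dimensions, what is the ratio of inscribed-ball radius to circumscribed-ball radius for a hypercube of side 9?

Ratio = (s/2)/(s√47/2) = 47^(-1/2) ≈ 0.145865.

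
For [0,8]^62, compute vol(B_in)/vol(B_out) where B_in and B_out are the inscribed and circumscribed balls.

V_in/V_out = n^(-n/2) = 62^(-62/2) ≈ 2.72808e-56.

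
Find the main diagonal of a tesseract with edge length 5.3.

Diagonal = √4 · 5.3 = 10.6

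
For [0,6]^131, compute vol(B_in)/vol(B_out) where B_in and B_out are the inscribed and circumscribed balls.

V_in/V_out = n^(-n/2) = 131^(-131/2) ≈ 2.0832e-139.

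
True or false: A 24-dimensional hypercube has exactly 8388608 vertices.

False. The 24-cube has 2^24 = 16777216 vertices.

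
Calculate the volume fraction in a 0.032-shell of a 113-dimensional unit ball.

1 - (1-0.032)^113 ≈ 0.974654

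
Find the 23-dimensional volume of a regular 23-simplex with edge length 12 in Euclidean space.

V = (12^23 / 23!) · √((23+1) / 2^23) ≈ 0.433446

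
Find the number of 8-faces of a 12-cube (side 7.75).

Choose 8 of 12 axes to span the face (C(12,8) = 495 ways), then fix each of the remaining 4 coordinates at one of its two extreme values (2^4 = 16 ways): 495·16 = 7920.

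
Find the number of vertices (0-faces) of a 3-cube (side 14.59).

Choose 0 of 3 axes to span the face (C(3,0) = 1 way), then fix each of the remaining 3 coordinates at one of its two extreme values (2^3 = 8 ways): 1·8 = 8.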